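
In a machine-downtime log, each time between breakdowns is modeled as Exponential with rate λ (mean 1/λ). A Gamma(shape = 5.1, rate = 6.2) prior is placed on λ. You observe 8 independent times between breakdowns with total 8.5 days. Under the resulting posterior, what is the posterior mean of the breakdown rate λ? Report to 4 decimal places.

With a Gamma(shape α, rate β) prior on the exponential rate λ, the posterior after n observations with total T = Σxᵢ is Gamma(α+n, β+T).
Posterior: Gamma(5.1+8, 6.2+8.5) = Gamma(13.1, 14.7).
Posterior mean of λ = α/β = 13.1/14.7 = 0.8912.

0.8912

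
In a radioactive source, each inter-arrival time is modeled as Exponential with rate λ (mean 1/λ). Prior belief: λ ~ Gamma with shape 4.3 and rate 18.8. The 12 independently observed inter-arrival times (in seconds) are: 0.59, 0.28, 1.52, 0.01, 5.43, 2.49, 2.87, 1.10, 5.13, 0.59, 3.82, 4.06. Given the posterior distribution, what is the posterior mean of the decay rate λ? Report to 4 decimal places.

0.3491

With a Gamma(shape α, rate β) prior on the exponential rate λ, the posterior after n observations with total T = Σxᵢ is Gamma(α+n, β+T).
Sum of observations T = 27.89 seconds; n = 12.
Posterior: Gamma(4.3+12, 18.8+27.89) = Gamma(16.3, 46.69).
Posterior mean of λ = α/β = 16.3/46.69 = 0.3491.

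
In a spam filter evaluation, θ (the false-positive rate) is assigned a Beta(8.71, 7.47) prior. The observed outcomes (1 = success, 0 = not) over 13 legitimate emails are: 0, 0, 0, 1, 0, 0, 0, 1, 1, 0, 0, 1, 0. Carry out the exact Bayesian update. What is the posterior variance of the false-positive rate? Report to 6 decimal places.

0.008146

The Beta prior is conjugate to a Binomial/Bernoulli likelihood; the update adds successes to α and failures to β.
Posterior: Beta(α+k, β+n−k) = Beta(8.71+4, 7.47+9) = Beta(12.71, 16.47).
Var = αβ/((α+β)²(α+β+1)) = 12.71·16.47/(29.18²·30.18) = 0.008146.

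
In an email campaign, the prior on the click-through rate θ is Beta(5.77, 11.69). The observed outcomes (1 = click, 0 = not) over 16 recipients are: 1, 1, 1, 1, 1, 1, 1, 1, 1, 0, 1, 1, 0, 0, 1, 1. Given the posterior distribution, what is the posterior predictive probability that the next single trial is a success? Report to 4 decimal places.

0.5610

The Beta prior is conjugate to a Binomial/Bernoulli likelihood; the update adds successes to α and failures to β.
Posterior: Beta(α+k, β+n−k) = Beta(5.77+13, 11.69+3) = Beta(18.77, 14.69).
For a single future Bernoulli trial, P(success | data) = α/(α+β) = 0.5610.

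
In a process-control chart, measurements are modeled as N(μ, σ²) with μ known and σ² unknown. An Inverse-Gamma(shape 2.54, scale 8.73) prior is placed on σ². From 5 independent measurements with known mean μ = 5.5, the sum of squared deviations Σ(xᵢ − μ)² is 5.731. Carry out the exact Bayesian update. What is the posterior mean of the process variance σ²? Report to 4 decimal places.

With known mean μ and an Inverse-Gamma(α, β) prior on σ², the Normal likelihood is conjugate: posterior is Inv-Gamma(α + n/2, β + Σ(xᵢ−μ)²/2).
Posterior: Inv-Gamma(2.54 + 5/2, 8.73 + 5.731/2) = Inv-Gamma(5.04, 11.5955).
E[σ²|data] = β/(α−1) = 11.5955/4.04 = 2.8702.

2.8702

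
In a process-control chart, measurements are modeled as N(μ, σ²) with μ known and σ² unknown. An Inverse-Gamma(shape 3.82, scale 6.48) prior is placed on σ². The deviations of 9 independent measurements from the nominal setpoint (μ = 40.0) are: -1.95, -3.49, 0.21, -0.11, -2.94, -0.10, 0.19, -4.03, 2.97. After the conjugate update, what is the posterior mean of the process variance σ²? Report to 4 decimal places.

With known mean μ and an Inverse-Gamma(α, β) prior on σ², the Normal likelihood is conjugate: posterior is Inv-Gamma(α + n/2, β + Σ(xᵢ−μ)²/2).
Σ(xᵢ−μ)² = (-1.95)² + (-3.49)² + (0.21)² + (-0.11)² + (-2.94)² + (-0.10)² + (0.19)² + (-4.03)² + (2.97)² = 49.7903.
Posterior: Inv-Gamma(3.82 + 9/2, 6.48 + 49.7903/2) = Inv-Gamma(8.32, 31.37515).
E[σ²|data] = β/(α−1) = 31.37515/7.32 = 4.2862.

4.2862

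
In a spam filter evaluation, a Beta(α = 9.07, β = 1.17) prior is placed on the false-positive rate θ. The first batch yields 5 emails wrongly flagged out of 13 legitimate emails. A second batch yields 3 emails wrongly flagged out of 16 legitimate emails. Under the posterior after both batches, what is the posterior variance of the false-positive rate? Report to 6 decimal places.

0.006108

The Beta prior is conjugate to a Binomial/Bernoulli likelihood; the update adds successes to α and failures to β.
After batch 1: Beta(9.07+5, 1.17+8) = Beta(14.07, 9.17).
After batch 2: Beta(14.07+3, 9.17+13) = Beta(17.07, 22.17).
Var = αβ/((α+β)²(α+β+1)) = 17.07·22.17/(39.24²·40.24) = 0.006108.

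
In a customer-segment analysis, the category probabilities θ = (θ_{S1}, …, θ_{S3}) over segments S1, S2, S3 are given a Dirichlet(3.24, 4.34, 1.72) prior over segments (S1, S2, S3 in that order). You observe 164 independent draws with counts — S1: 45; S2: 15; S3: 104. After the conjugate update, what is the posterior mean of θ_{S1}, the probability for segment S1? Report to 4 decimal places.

The Dirichlet prior is conjugate to the Multinomial likelihood: each posterior αⱼ = prior αⱼ + observed count nⱼ.
Posterior concentration: (48.24, 19.34, 105.72), total = 173.30.
E[θ_{S1}|data] = α_{S1}/Σα = 48.24/173.30 = 0.2784.

0.2784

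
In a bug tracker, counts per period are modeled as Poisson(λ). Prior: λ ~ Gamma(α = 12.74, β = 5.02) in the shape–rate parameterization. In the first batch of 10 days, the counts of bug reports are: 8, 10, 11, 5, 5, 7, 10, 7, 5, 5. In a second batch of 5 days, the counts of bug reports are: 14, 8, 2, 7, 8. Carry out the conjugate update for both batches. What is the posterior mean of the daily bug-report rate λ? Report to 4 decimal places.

With a Gamma(shape α, rate β) prior, the Poisson likelihood is conjugate: the posterior is Gamma(α + ΣXᵢ, β + n).
Batch 1: sum of counts S = 73 over n = 10 days.
After batch 1: Gamma(α+S, β+n) = Gamma(12.74+73, 5.02+10) = Gamma(85.74, 15.02).
Batch 2: sum of counts S = 39 over n = 5 days.
After batch 2: Gamma(α+S, β+n) = Gamma(85.74+39, 15.02+5) = Gamma(124.74, 20.02).
Posterior mean = α/β = 124.74/20.02 = 6.2308.

6.2308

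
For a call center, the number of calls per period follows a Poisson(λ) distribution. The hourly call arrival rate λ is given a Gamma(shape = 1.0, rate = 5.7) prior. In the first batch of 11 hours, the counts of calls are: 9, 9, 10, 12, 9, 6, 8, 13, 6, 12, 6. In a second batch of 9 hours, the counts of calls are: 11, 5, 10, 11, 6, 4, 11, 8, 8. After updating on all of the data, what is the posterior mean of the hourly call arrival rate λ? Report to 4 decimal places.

With a Gamma(shape α, rate β) prior, the Poisson likelihood is conjugate: the posterior is Gamma(α + ΣXᵢ, β + n).
Batch 1: sum of counts S = 100 over n = 11 hours.
After batch 1: Gamma(α+S, β+n) = Gamma(1.0+100, 5.7+11) = Gamma(101.0, 16.7).
Batch 2: sum of counts S = 74 over n = 9 hours.
After batch 2: Gamma(α+S, β+n) = Gamma(101.0+74, 16.7+9) = Gamma(175.0, 25.7).
Posterior mean = α/β = 175.0/25.7 = 6.8093.

6.8093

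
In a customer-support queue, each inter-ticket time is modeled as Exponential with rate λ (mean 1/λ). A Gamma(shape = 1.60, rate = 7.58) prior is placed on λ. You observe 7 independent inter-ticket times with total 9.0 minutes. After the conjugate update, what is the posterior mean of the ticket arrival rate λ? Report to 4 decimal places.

0.5187

With a Gamma(shape α, rate β) prior on the exponential rate λ, the posterior after n observations with total T = Σxᵢ is Gamma(α+n, β+T).
Posterior: Gamma(1.60+7, 7.58+9.0) = Gamma(8.60, 16.58).
Posterior mean of λ = α/β = 8.60/16.58 = 0.5187.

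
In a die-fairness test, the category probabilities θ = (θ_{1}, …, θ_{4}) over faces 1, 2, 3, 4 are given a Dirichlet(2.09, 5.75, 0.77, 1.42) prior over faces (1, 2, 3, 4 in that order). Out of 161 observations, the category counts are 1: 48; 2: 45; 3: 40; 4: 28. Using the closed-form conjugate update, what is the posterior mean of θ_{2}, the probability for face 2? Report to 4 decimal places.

0.2967

The Dirichlet prior is conjugate to the Multinomial likelihood: each posterior αⱼ = prior αⱼ + observed count nⱼ.
Posterior concentration: (50.09, 50.75, 40.77, 29.42), total = 171.03.
E[θ_{2}|data] = α_{2}/Σα = 50.75/171.03 = 0.2967.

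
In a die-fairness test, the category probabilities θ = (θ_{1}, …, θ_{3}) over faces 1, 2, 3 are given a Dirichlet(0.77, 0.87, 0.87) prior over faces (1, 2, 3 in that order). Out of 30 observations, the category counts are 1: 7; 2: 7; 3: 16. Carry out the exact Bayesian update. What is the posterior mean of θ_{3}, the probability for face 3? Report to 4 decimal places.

The Dirichlet prior is conjugate to the Multinomial likelihood: each posterior αⱼ = prior αⱼ + observed count nⱼ.
Posterior concentration: (7.77, 7.87, 16.87), total = 32.51.
E[θ_{3}|data] = α_{3}/Σα = 16.87/32.51 = 0.5189.

0.5189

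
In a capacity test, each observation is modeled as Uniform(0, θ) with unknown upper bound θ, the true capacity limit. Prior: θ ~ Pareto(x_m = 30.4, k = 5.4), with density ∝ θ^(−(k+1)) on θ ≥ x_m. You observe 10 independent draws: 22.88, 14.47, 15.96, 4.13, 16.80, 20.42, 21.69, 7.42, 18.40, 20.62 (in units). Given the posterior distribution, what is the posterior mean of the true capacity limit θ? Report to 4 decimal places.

A Pareto(scale x_m, shape k) prior on the upper bound θ of Uniform(0, θ) is conjugate: posterior is Pareto(max(x_m, max xᵢ), k + n).
Sample maximum = 22.88; prior scale x_m = 30.4 → posterior scale = max = 30.40.
Posterior shape = 5.4 + 10 = 15.4.
E[θ|data] = k·x_m/(k−1) = 15.4·30.40/14.4 = 32.5111.

32.5111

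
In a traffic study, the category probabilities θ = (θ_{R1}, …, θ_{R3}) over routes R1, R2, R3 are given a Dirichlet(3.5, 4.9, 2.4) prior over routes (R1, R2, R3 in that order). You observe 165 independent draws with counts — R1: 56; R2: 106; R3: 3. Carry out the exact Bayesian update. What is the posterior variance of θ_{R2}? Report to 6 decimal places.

0.001317

The Dirichlet prior is conjugate to the Multinomial likelihood: each posterior αⱼ = prior αⱼ + observed count nⱼ.
Posterior concentration: (59.5, 110.9, 5.4), total = 175.8.
Var[θ_j] = α_j(Σα−α_j)/((Σα)²(Σα+1)) = 110.9·64.9/(175.8²·176.8) = 0.001317.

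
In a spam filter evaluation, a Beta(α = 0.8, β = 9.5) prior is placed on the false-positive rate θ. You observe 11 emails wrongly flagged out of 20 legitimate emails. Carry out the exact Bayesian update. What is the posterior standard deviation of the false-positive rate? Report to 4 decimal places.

0.0872

The Beta prior is conjugate to a Binomial/Bernoulli likelihood; the update adds successes to α and failures to β.
Posterior: Beta(α+k, β+n−k) = Beta(0.8+11, 9.5+9) = Beta(11.8, 18.5).
Var = αβ/((α+β)²(α+β+1)) = 11.8·18.5/(30.3²·31.3) = 0.00759669; SD = √0.00759669 = 0.0872.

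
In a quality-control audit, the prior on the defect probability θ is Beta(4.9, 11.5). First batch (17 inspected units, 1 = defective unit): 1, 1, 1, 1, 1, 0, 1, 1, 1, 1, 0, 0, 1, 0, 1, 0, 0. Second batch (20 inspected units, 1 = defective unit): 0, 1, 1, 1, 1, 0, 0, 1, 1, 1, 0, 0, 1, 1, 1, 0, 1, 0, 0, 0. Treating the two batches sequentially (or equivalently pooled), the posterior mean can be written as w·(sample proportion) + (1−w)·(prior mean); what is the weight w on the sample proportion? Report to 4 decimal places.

The Beta prior is conjugate to a Binomial/Bernoulli likelihood; the update adds successes to α and failures to β.
Total number of inspected units: n = 17 + 20 = 37.
Posterior mean = (α₀+k)/(α₀+β₀+n) = [n/(α₀+β₀+n)]·(k/n) + [(α₀+β₀)/(α₀+β₀+n)]·α₀/(α₀+β₀), so only n and the prior enter the weight.
The weight on the data is w = n/(α₀+β₀+n) = 37/(4.9+11.5+37) = 37/53.4 = 0.6929.

0.6929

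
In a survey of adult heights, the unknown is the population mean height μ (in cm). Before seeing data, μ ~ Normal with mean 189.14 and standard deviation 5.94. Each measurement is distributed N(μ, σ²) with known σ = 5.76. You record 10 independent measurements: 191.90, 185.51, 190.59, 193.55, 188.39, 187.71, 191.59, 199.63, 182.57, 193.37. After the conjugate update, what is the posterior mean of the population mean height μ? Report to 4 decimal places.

190.3657

For Normal data with known variance σ², a Normal(μ₀, σ₀²) prior on μ is conjugate. Posterior precision = 1/σ₀² + n/σ²; posterior mean is the precision-weighted average of μ₀ and x̄.
Σxᵢ = 191.90 + 185.51 + 190.59 + 193.55 + 188.39 + 187.71 + 191.59 + 199.63 + 182.57 + 193.37 = 1904.81, so n·x̄ = 1904.81.
σ₀² = 5.94² = 35.2836, σ² = 5.76² = 33.1776; σ² + n·σ₀² = 33.1776 + 10·35.2836 = 386.0136.
Posterior mean = (μ₀/σ₀² + n·x̄/σ²)/(1/σ₀² + n/σ²) = (σ²·μ₀ + σ₀²·n·x̄)/(σ² + n·σ₀²) = (33.1776·189.14 + 35.2836·1904.81)/386.0136 = 73483.76538/386.0136 = 190.3657.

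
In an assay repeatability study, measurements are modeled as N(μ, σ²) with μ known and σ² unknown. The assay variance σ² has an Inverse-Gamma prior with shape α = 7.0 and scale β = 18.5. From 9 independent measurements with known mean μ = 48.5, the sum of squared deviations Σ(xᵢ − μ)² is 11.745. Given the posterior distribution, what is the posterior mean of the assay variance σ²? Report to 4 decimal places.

2.3212

With known mean μ and an Inverse-Gamma(α, β) prior on σ², the Normal likelihood is conjugate: posterior is Inv-Gamma(α + n/2, β + Σ(xᵢ−μ)²/2).
Posterior: Inv-Gamma(7.0 + 9/2, 18.5 + 11.745/2) = Inv-Gamma(11.50, 24.3725).
E[σ²|data] = β/(α−1) = 24.3725/10.50 = 2.3212.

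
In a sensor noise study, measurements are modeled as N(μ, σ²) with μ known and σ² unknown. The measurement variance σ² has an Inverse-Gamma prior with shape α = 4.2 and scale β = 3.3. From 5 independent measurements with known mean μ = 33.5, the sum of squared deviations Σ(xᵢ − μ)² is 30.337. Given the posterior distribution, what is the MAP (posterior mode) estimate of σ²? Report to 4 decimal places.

2.3985

With known mean μ and an Inverse-Gamma(α, β) prior on σ², the Normal likelihood is conjugate: posterior is Inv-Gamma(α + n/2, β + Σ(xᵢ−μ)²/2).
Posterior: Inv-Gamma(4.2 + 5/2, 3.3 + 30.337/2) = Inv-Gamma(6.70, 18.4685).
Mode = β/(α+1) = 18.4685/7.70 = 2.3985.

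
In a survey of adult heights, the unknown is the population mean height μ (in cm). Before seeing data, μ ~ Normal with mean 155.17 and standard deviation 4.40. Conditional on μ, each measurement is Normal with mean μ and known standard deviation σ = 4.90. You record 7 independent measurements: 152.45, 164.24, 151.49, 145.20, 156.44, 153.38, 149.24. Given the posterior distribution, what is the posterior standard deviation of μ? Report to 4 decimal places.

For Normal data with known variance σ², a Normal(μ₀, σ₀²) prior on μ is conjugate. Posterior precision = 1/σ₀² + n/σ²; posterior mean is the precision-weighted average of μ₀ and x̄.
σ₀² = 4.40² = 19.36, σ² = 4.90² = 24.01; σ² + n·σ₀² = 24.01 + 7·19.36 = 159.53.
Posterior precision = 1/σ₀² + n/σ² = 1/19.36 + 7/24.01 = (σ² + n·σ₀²)/(σ₀²σ²) = 159.53/(19.36·24.01); posterior variance σₙ² = σ₀²σ²/(σ² + n·σ₀²) = 19.36·24.01/159.53 = 2.913769.
Posterior SD = √σₙ² = √(19.36·24.01/159.53) = 1.7070.

1.7070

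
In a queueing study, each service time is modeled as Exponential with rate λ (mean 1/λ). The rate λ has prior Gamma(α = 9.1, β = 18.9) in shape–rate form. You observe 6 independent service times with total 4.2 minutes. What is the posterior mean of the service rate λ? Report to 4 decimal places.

0.6537

With a Gamma(shape α, rate β) prior on the exponential rate λ, the posterior after n observations with total T = Σxᵢ is Gamma(α+n, β+T).
Posterior: Gamma(9.1+6, 18.9+4.2) = Gamma(15.1, 23.1).
Posterior mean of λ = α/β = 15.1/23.1 = 0.6537.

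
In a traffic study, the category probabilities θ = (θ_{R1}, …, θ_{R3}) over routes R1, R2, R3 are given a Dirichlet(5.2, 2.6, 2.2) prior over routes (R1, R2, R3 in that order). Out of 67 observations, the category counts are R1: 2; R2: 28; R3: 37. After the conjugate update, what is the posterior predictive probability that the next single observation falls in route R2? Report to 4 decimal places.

The Dirichlet prior is conjugate to the Multinomial likelihood: each posterior αⱼ = prior αⱼ + observed count nⱼ.
Posterior concentration: (7.2, 30.6, 39.2), total = 77.0.
P(next = R2 | data) = α_{R2}/Σα = 0.3974.

0.3974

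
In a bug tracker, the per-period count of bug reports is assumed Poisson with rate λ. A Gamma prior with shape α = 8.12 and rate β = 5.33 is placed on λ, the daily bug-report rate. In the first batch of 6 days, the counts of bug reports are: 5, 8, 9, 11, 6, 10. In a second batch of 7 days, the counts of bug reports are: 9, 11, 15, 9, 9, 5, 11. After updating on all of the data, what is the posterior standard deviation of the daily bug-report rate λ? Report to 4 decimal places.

With a Gamma(shape α, rate β) prior, the Poisson likelihood is conjugate: the posterior is Gamma(α + ΣXᵢ, β + n).
Batch 1: sum of counts S = 49 over n = 6 days.
After batch 1: Gamma(α+S, β+n) = Gamma(8.12+49, 5.33+6) = Gamma(57.12, 11.33).
Batch 2: sum of counts S = 69 over n = 7 days.
After batch 2: Gamma(α+S, β+n) = Gamma(57.12+69, 11.33+7) = Gamma(126.12, 18.33).
SD = √α/β = √126.12/18.33 = 0.6127.

0.6127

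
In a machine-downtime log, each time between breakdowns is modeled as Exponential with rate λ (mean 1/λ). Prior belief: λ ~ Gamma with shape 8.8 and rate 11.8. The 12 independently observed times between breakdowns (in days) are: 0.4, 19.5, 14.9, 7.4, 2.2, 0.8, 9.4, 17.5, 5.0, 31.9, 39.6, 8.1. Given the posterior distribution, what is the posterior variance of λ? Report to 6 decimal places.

0.000733

With a Gamma(shape α, rate β) prior on the exponential rate λ, the posterior after n observations with total T = Σxᵢ is Gamma(α+n, β+T).
Sum of observations T = 156.7 days; n = 12.
Posterior: Gamma(8.8+12, 11.8+156.7) = Gamma(20.8, 168.5).
Var = α/β² = 0.000733.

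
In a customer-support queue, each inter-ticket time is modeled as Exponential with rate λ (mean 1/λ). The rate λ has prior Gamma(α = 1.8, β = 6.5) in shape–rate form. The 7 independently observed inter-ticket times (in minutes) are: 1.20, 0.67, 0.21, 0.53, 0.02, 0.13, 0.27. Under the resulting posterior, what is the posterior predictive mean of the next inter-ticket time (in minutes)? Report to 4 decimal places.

With a Gamma(shape α, rate β) prior on the exponential rate λ, the posterior after n observations with total T = Σxᵢ is Gamma(α+n, β+T).
Sum of observations T = 3.03 minutes; n = 7.
Posterior: Gamma(1.8+7, 6.5+3.03) = Gamma(8.8, 9.53).
The predictive distribution for the next observation is Lomax; its mean is β/(α−1) = 9.53/7.8 = 1.2218.

1.2218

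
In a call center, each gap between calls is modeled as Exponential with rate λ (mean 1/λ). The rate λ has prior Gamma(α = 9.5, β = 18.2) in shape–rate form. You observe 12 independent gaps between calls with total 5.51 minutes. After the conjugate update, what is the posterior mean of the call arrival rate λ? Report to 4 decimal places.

0.9068

With a Gamma(shape α, rate β) prior on the exponential rate λ, the posterior after n observations with total T = Σxᵢ is Gamma(α+n, β+T).
Posterior: Gamma(9.5+12, 18.2+5.51) = Gamma(21.5, 23.71).
Posterior mean of λ = α/β = 21.5/23.71 = 0.9068.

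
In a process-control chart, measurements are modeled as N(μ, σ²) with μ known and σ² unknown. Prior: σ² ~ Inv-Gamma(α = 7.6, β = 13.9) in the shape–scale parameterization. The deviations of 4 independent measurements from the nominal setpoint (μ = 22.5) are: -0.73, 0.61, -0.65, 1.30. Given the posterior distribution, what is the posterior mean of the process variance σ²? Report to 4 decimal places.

With known mean μ and an Inverse-Gamma(α, β) prior on σ², the Normal likelihood is conjugate: posterior is Inv-Gamma(α + n/2, β + Σ(xᵢ−μ)²/2).
Σ(xᵢ−μ)² = (-0.73)² + (0.61)² + (-0.65)² + (1.30)² = 3.0175.
Posterior: Inv-Gamma(7.6 + 4/2, 13.9 + 3.0175/2) = Inv-Gamma(9.60, 15.40875).
E[σ²|data] = β/(α−1) = 15.40875/8.60 = 1.7917.

1.7917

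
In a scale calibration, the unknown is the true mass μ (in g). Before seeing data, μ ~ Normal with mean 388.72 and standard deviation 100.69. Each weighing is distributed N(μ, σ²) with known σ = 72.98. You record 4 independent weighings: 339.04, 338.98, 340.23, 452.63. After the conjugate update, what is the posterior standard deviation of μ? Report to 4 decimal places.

34.3067

For Normal data with known variance σ², a Normal(μ₀, σ₀²) prior on μ is conjugate. Posterior precision = 1/σ₀² + n/σ²; posterior mean is the precision-weighted average of μ₀ and x̄.
σ₀² = 100.69² = 10138.4761, σ² = 72.98² = 5326.0804; σ² + n·σ₀² = 5326.0804 + 4·10138.4761 = 45879.9848.
Posterior precision = 1/σ₀² + n/σ² = 1/10138.4761 + 4/5326.0804 = (σ² + n·σ₀²)/(σ₀²σ²) = 45879.9848/(10138.4761·5326.0804); posterior variance σₙ² = σ₀²σ²/(σ² + n·σ₀²) = 10138.4761·5326.0804/45879.9848 = 1176.947618.
Posterior SD = √σₙ² = √(10138.4761·5326.0804/45879.9848) = 34.3067.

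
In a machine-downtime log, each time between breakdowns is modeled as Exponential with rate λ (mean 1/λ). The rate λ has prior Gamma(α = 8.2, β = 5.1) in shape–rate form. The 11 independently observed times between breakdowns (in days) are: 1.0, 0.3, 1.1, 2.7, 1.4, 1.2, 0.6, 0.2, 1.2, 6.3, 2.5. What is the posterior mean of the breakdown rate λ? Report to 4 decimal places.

0.8136

With a Gamma(shape α, rate β) prior on the exponential rate λ, the posterior after n observations with total T = Σxᵢ is Gamma(α+n, β+T).
Sum of observations T = 18.5 days; n = 11.
Posterior: Gamma(8.2+11, 5.1+18.5) = Gamma(19.2, 23.6).
Posterior mean of λ = α/β = 19.2/23.6 = 0.8136.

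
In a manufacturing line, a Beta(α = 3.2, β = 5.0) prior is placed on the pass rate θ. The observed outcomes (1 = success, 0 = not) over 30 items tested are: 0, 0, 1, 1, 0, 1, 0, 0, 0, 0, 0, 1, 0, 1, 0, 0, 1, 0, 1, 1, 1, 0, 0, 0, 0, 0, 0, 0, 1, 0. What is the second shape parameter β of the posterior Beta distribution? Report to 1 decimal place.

25.0

The Beta prior is conjugate to a Binomial/Bernoulli likelihood; the update adds successes to α and failures to β.
Posterior: Beta(α+k, β+n−k) = Beta(3.2+10, 5.0+20) = Beta(13.2, 25.0).
Posterior β = 25.0.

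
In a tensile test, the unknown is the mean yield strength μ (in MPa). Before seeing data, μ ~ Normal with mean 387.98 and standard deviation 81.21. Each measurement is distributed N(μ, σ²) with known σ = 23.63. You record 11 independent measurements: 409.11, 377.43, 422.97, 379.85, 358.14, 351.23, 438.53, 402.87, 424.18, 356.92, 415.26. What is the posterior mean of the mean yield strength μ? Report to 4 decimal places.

For Normal data with known variance σ², a Normal(μ₀, σ₀²) prior on μ is conjugate. Posterior precision = 1/σ₀² + n/σ²; posterior mean is the precision-weighted average of μ₀ and x̄.
Σxᵢ = 409.11 + 377.43 + 422.97 + 379.85 + 358.14 + 351.23 + 438.53 + 402.87 + 424.18 + 356.92 + 415.26 = 4336.49, so n·x̄ = 4336.49.
σ₀² = 81.21² = 6595.0641, σ² = 23.63² = 558.3769; σ² + n·σ₀² = 558.3769 + 11·6595.0641 = 73104.082.
Posterior mean = (μ₀/σ₀² + n·x̄/σ²)/(1/σ₀² + n/σ²) = (σ²·μ₀ + σ₀²·n·x̄)/(σ² + n·σ₀²) = (558.3769·387.98 + 6595.0641·4336.49)/73104.082 = 28816068.588671/73104.082 = 394.1787.

394.1787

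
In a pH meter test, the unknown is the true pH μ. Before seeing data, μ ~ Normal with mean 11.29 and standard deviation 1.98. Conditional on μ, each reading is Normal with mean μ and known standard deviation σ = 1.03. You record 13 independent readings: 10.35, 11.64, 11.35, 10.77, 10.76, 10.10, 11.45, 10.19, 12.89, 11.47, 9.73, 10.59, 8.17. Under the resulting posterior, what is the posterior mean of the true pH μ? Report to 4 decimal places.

10.7392

For Normal data with known variance σ², a Normal(μ₀, σ₀²) prior on μ is conjugate. Posterior precision = 1/σ₀² + n/σ²; posterior mean is the precision-weighted average of μ₀ and x̄.
Σxᵢ = 10.35 + 11.64 + 11.35 + 10.77 + 10.76 + 10.10 + 11.45 + 10.19 + 12.89 + 11.47 + 9.73 + 10.59 + 8.17 = 139.46, so n·x̄ = 139.46.
σ₀² = 1.98² = 3.9204, σ² = 1.03² = 1.0609; σ² + n·σ₀² = 1.0609 + 13·3.9204 = 52.0261.
Posterior mean = (μ₀/σ₀² + n·x̄/σ²)/(1/σ₀² + n/σ²) = (σ²·μ₀ + σ₀²·n·x̄)/(σ² + n·σ₀²) = (1.0609·11.29 + 3.9204·139.46)/52.0261 = 558.716545/52.0261 = 10.7392.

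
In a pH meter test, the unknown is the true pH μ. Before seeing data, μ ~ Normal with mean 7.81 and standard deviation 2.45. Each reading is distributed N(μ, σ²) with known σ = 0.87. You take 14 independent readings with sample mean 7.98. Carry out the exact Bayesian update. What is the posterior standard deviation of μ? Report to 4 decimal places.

0.2315

For Normal data with known variance σ², a Normal(μ₀, σ₀²) prior on μ is conjugate. Posterior precision = 1/σ₀² + n/σ²; posterior mean is the precision-weighted average of μ₀ and x̄.
σ₀² = 2.45² = 6.0025, σ² = 0.87² = 0.7569; σ² + n·σ₀² = 0.7569 + 14·6.0025 = 84.7919.
Posterior precision = 1/σ₀² + n/σ² = 1/6.0025 + 14/0.7569 = (σ² + n·σ₀²)/(σ₀²σ²) = 84.7919/(6.0025·0.7569); posterior variance σₙ² = σ₀²σ²/(σ² + n·σ₀²) = 6.0025·0.7569/84.7919 = 0.053582.
Posterior SD = √σₙ² = √(6.0025·0.7569/84.7919) = 0.2315.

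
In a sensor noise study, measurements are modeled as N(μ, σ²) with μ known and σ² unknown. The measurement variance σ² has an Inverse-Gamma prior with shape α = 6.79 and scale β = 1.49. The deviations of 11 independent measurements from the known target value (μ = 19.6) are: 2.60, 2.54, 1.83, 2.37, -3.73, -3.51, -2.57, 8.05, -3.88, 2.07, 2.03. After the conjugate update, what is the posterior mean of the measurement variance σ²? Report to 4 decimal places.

With known mean μ and an Inverse-Gamma(α, β) prior on σ², the Normal likelihood is conjugate: posterior is Inv-Gamma(α + n/2, β + Σ(xᵢ−μ)²/2).
Σ(xᵢ−μ)² = (2.60)² + (2.54)² + (1.83)² + (2.37)² + (-3.73)² + (-3.51)² + (-2.57)² + (8.05)² + (-3.88)² + (2.07)² + (2.03)² = 143.2780.
Posterior: Inv-Gamma(6.79 + 11/2, 1.49 + 143.2780/2) = Inv-Gamma(12.29, 73.12900).
E[σ²|data] = β/(α−1) = 73.12900/11.29 = 6.4773.

6.4773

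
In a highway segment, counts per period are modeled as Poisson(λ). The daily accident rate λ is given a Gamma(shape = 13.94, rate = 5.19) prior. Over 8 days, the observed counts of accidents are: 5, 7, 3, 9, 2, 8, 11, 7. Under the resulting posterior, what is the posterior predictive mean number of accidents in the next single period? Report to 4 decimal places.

With a Gamma(shape α, rate β) prior, the Poisson likelihood is conjugate: the posterior is Gamma(α + ΣXᵢ, β + n).
Sum of counts S = 52 over n = 8 days.
Posterior: Gamma(α+S, β+n) = Gamma(13.94+52, 5.19+8) = Gamma(65.94, 13.19).
The predictive distribution for one future period is NegBinom with mean α/β = 4.9992.

4.9992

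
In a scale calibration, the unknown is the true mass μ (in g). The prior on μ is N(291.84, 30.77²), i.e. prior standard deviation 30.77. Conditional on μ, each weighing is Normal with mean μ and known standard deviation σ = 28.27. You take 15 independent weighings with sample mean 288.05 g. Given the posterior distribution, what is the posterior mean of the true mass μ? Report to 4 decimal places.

For Normal data with known variance σ², a Normal(μ₀, σ₀²) prior on μ is conjugate. Posterior precision = 1/σ₀² + n/σ²; posterior mean is the precision-weighted average of μ₀ and x̄.
n·x̄ = 15·288.05 = 4320.75.
σ₀² = 30.77² = 946.7929, σ² = 28.27² = 799.1929; σ² + n·σ₀² = 799.1929 + 15·946.7929 = 15001.0864.
Posterior mean = (μ₀/σ₀² + n·x̄/σ²)/(1/σ₀² + n/σ²) = (σ²·μ₀ + σ₀²·n·x̄)/(σ² + n·σ₀²) = (799.1929·291.84 + 946.7929·4320.75)/15001.0864 = 4324091.878611/15001.0864 = 288.2519.

288.2519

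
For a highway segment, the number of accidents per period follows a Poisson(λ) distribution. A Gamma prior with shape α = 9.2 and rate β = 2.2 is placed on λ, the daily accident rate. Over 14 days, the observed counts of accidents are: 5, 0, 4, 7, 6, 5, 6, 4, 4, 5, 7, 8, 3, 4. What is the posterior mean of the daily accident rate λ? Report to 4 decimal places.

With a Gamma(shape α, rate β) prior, the Poisson likelihood is conjugate: the posterior is Gamma(α + ΣXᵢ, β + n).
Sum of counts S = 68 over n = 14 days.
Posterior: Gamma(α+S, β+n) = Gamma(9.2+68, 2.2+14) = Gamma(77.2, 16.2).
Posterior mean = α/β = 77.2/16.2 = 4.7654.

4.7654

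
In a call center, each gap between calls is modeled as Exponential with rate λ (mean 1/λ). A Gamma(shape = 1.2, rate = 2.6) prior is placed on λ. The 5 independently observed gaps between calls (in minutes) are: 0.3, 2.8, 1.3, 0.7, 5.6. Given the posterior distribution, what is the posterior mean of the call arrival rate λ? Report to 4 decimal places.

With a Gamma(shape α, rate β) prior on the exponential rate λ, the posterior after n observations with total T = Σxᵢ is Gamma(α+n, β+T).
Sum of observations T = 10.7 minutes; n = 5.
Posterior: Gamma(1.2+5, 2.6+10.7) = Gamma(6.2, 13.3).
Posterior mean of λ = α/β = 6.2/13.3 = 0.4662.

0.4662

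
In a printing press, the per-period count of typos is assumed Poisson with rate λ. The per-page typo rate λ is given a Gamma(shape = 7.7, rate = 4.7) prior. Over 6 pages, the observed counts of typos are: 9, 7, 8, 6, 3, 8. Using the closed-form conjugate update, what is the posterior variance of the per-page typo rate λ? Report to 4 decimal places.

With a Gamma(shape α, rate β) prior, the Poisson likelihood is conjugate: the posterior is Gamma(α + ΣXᵢ, β + n).
Sum of counts S = 41 over n = 6 pages.
Posterior: Gamma(α+S, β+n) = Gamma(7.7+41, 4.7+6) = Gamma(48.7, 10.7).
Var = α/β² = 48.7/10.7² = 0.4254.

0.4254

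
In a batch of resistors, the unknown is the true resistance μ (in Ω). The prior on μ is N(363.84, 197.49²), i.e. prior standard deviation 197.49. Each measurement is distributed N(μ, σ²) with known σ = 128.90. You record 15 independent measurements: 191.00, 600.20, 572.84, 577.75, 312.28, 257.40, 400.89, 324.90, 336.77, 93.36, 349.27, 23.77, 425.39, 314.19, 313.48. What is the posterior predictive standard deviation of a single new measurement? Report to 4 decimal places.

133.0124

For Normal data with known variance σ², a Normal(μ₀, σ₀²) prior on μ is conjugate. Posterior precision = 1/σ₀² + n/σ²; posterior mean is the precision-weighted average of μ₀ and x̄.
σ₀² = 197.49² = 39002.3001, σ² = 128.90² = 16615.21; σ² + n·σ₀² = 16615.21 + 15·39002.3001 = 601649.7115.
Posterior precision = 1/σ₀² + n/σ² = 1/39002.3001 + 15/16615.21 = (σ² + n·σ₀²)/(σ₀²σ²) = 601649.7115/(39002.3001·16615.21); posterior variance σₙ² = σ₀²σ²/(σ² + n·σ₀²) = 39002.3001·16615.21/601649.7115 = 1077.090862.
Predictive variance for one new observation = σₙ² + σ² = 39002.3001·16615.21/601649.7115 + 16615.21 = σ²·(σ₀² + 601649.7115)/601649.7115 = 16615.21·640652.0116/601649.7115 = 17692.300862; SD = √(16615.21·640652.0116/601649.7115) = 133.0124.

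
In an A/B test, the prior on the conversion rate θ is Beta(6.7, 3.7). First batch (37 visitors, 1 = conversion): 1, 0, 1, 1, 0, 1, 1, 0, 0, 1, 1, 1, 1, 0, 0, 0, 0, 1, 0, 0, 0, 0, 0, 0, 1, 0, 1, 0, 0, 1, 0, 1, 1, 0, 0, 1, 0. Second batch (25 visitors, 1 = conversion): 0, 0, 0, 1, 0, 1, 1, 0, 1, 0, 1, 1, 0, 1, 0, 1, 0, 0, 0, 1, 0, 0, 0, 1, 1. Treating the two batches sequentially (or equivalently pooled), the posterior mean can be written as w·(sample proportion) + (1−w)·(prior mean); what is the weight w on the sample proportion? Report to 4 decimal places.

0.8564

The Beta prior is conjugate to a Binomial/Bernoulli likelihood; the update adds successes to α and failures to β.
Total number of visitors: n = 37 + 25 = 62.
Posterior mean = (α₀+k)/(α₀+β₀+n) = [n/(α₀+β₀+n)]·(k/n) + [(α₀+β₀)/(α₀+β₀+n)]·α₀/(α₀+β₀), so only n and the prior enter the weight.
The weight on the data is w = n/(α₀+β₀+n) = 62/(6.7+3.7+62) = 62/72.4 = 0.8564.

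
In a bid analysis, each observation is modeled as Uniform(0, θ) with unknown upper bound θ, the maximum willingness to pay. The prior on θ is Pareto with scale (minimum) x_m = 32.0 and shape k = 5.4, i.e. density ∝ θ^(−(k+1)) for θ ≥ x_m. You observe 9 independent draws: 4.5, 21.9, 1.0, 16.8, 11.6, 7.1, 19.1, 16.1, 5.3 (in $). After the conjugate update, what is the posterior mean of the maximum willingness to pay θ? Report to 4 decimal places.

A Pareto(scale x_m, shape k) prior on the upper bound θ of Uniform(0, θ) is conjugate: posterior is Pareto(max(x_m, max xᵢ), k + n).
Sample maximum = 21.9; prior scale x_m = 32.0 → posterior scale = max = 32.0.
Posterior shape = 5.4 + 9 = 14.4.
E[θ|data] = k·x_m/(k−1) = 14.4·32.0/13.4 = 34.3881.

34.3881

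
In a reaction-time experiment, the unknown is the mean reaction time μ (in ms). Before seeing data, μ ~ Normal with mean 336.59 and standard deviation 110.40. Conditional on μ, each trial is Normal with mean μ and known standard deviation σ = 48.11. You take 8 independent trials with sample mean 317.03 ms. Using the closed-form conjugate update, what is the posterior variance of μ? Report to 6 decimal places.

282.612872

For Normal data with known variance σ², a Normal(μ₀, σ₀²) prior on μ is conjugate. Posterior precision = 1/σ₀² + n/σ²; posterior mean is the precision-weighted average of μ₀ and x̄.
σ₀² = 110.40² = 12188.16, σ² = 48.11² = 2314.5721; σ² + n·σ₀² = 2314.5721 + 8·12188.16 = 99819.8521.
Posterior precision = 1/σ₀² + n/σ² = 1/12188.16 + 8/2314.5721 = (σ² + n·σ₀²)/(σ₀²σ²) = 99819.8521/(12188.16·2314.5721); posterior variance σₙ² = σ₀²σ²/(σ² + n·σ₀²) = 12188.16·2314.5721/99819.8521 = 282.612872.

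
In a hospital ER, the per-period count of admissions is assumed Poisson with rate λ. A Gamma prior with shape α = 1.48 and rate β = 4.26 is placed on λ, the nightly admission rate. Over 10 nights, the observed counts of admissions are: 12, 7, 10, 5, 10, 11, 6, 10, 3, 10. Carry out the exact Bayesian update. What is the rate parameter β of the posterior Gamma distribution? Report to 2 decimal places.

With a Gamma(shape α, rate β) prior, the Poisson likelihood is conjugate: the posterior is Gamma(α + ΣXᵢ, β + n).
Sum of counts S = 84 over n = 10 nights.
Posterior: Gamma(α+S, β+n) = Gamma(1.48+84, 4.26+10) = Gamma(85.48, 14.26).
Posterior β = 14.26.

14.26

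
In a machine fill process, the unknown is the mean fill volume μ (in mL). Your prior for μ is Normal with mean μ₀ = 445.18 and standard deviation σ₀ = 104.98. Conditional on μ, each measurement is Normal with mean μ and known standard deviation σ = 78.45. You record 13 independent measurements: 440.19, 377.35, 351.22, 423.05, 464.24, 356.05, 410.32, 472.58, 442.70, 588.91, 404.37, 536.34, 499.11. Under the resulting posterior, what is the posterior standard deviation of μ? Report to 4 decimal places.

21.3053

For Normal data with known variance σ², a Normal(μ₀, σ₀²) prior on μ is conjugate. Posterior precision = 1/σ₀² + n/σ²; posterior mean is the precision-weighted average of μ₀ and x̄.
σ₀² = 104.98² = 11020.8004, σ² = 78.45² = 6154.4025; σ² + n·σ₀² = 6154.4025 + 13·11020.8004 = 149424.8077.
Posterior precision = 1/σ₀² + n/σ² = 1/11020.8004 + 13/6154.4025 = (σ² + n·σ₀²)/(σ₀²σ²) = 149424.8077/(11020.8004·6154.4025); posterior variance σₙ² = σ₀²σ²/(σ² + n·σ₀²) = 11020.8004·6154.4025/149424.8077 = 453.916873.
Posterior SD = √σₙ² = √(11020.8004·6154.4025/149424.8077) = 21.3053.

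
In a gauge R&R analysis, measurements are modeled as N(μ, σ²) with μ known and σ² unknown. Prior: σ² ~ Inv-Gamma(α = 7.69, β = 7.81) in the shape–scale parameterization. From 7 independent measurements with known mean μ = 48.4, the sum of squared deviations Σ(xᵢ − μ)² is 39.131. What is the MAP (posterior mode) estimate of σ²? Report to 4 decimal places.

2.2457

With known mean μ and an Inverse-Gamma(α, β) prior on σ², the Normal likelihood is conjugate: posterior is Inv-Gamma(α + n/2, β + Σ(xᵢ−μ)²/2).
Posterior: Inv-Gamma(7.69 + 7/2, 7.81 + 39.131/2) = Inv-Gamma(11.19, 27.3755).
Mode = β/(α+1) = 27.3755/12.19 = 2.2457.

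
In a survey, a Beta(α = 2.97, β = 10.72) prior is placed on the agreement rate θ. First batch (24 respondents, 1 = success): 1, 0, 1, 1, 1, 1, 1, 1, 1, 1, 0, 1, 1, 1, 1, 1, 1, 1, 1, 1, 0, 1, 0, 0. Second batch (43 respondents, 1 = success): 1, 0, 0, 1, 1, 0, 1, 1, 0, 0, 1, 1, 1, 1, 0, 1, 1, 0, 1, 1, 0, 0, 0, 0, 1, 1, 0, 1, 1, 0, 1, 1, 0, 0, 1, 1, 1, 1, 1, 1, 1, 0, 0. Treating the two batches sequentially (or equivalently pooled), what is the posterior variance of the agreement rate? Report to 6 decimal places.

The Beta prior is conjugate to a Binomial/Bernoulli likelihood; the update adds successes to α and failures to β.
After batch 1: Beta(2.97+19, 10.72+5) = Beta(21.97, 15.72).
After batch 2: Beta(21.97+26, 15.72+17) = Beta(47.97, 32.72).
Var = αβ/((α+β)²(α+β+1)) = 47.97·32.72/(80.69²·81.69) = 0.002951.

0.002951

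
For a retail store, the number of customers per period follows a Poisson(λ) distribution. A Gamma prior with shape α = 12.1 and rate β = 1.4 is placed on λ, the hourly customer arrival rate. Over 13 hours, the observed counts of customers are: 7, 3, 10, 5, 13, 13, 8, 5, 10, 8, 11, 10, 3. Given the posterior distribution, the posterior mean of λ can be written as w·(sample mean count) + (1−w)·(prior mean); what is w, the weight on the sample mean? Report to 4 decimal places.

0.9028

With a Gamma(shape α, rate β) prior, the Poisson likelihood is conjugate: the posterior is Gamma(α + ΣXᵢ, β + n).
Posterior mean = (α₀+S)/(β₀+n) = [n/(β₀+n)]·(S/n) + [β₀/(β₀+n)]·(α₀/β₀), so only n and β₀ enter the weight.
Weight on data w = n/(β₀+n) = 13/(1.4+13) = 13/14.4 = 0.9028.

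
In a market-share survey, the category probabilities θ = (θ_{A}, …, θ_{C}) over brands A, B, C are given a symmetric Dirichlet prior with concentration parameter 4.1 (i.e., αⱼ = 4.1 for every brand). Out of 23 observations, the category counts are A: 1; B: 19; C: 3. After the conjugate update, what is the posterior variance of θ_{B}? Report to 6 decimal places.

The Dirichlet prior is conjugate to the Multinomial likelihood: each posterior αⱼ = prior αⱼ + observed count nⱼ.
Posterior concentration: (5.1, 23.1, 7.1), total = 35.3.
Var[θ_j] = α_j(Σα−α_j)/((Σα)²(Σα+1)) = 23.1·12.2/(35.3²·36.3) = 0.006230.

0.006230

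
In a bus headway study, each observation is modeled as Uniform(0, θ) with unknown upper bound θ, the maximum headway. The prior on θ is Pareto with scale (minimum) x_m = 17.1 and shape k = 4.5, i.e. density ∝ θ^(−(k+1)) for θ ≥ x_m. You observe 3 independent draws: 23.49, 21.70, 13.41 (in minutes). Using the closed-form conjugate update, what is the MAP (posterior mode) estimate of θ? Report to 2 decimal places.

A Pareto(scale x_m, shape k) prior on the upper bound θ of Uniform(0, θ) is conjugate: posterior is Pareto(max(x_m, max xᵢ), k + n).
Sample maximum = 23.49; prior scale x_m = 17.1 → posterior scale = max = 23.49.
Posterior shape = 4.5 + 3 = 7.5.
The Pareto density is decreasing on [x_m, ∞), so the mode is x_m = 23.49.

23.49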